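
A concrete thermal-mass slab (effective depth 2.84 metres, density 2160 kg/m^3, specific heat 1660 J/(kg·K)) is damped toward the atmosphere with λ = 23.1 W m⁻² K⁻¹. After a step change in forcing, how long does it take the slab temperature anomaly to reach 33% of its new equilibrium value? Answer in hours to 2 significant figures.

49 hours

Areal heat capacity C = ρ c_p D = 2160 × 1660 × 2.84 = 1.02×10^7 J m⁻² K⁻¹.
τ = C / λ = 1.02×10^7 / 23.1 = 4.41×10^5 s.
Fraction reached: 1 − e^(−t/τ) = 0.33 ⇒ t = −τ ln(1 − 0.33) = τ × 0.400.
t = 1.77×10^5 s = 49.0 hours.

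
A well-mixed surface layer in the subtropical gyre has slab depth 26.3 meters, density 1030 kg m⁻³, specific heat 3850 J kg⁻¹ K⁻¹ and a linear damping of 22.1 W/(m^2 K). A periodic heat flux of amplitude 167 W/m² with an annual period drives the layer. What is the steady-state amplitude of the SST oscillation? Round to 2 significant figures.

Areal heat capacity C = ρ c_p D = 1030 × 3850 × 26.3 = 1.04×10^8 J/(m^2 K).
Angular frequency ω = 2π / T = 2π / 3.15×10^7 s = 1.99×10^-7 s⁻¹.
√((Cω)² + λ²) = √((20.8)² + 22.1²) = 30.3 W/(m²·K).
Amplitude A = F₀ / √((Cω)²+λ²) = 167 / 30.3 = 5.51 K.

5.5 K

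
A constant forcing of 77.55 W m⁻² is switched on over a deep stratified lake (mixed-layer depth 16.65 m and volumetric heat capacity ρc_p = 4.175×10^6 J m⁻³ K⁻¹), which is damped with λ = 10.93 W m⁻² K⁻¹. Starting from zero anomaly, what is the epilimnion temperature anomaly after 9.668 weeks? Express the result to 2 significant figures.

Areal heat capacity C = ρc_p × D = 4.175×10^6 × 16.65 = 6.95×10^7 J/(m²·K).
τ = C / λ = 6.95×10^7 / 10.93 = 6.36×10^6 s.
Equilibrium anomaly ΔT_eq = F / λ = 77.55 / 10.93 = 7.10 K.
t = 9.668 weeks = 5.85×10^6 s, so t/τ = 0.919.
ΔT(t) = ΔT_eq (1 − e^(−t/τ)) = 7.10 × (1 − e^−0.919) = 4.27 K.

4.3 K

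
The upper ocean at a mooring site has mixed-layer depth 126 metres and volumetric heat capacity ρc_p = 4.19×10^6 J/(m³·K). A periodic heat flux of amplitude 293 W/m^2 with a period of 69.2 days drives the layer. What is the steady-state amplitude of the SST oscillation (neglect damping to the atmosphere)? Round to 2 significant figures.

Areal heat capacity C = ρc_p × D = 4.19×10^6 × 126 = 5.28×10^8 J/(m^2 K).
Angular frequency ω = 2π / T = 2π / 5.98×10^6 s = 1.05×10^-6 s⁻¹.
Cω = 5.28×10^8 × 1.05×10^-6 = 555 W/(m²·K).
Amplitude A = F₀ / (Cω) = 293 / 555 = 0.528 K.

0.53 K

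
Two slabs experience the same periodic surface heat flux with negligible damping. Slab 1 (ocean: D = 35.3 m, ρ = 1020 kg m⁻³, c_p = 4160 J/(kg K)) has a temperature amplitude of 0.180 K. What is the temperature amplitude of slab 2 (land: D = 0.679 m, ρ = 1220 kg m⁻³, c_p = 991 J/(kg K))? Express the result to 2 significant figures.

C_ocean = 1.50×10^8 J/(m²·K); C_land = 8.21×10^5 J/(m²·K).
A ∝ 1/C ⇒ A_land = A_ocean × C_ocean/C_land = 0.180 × 182 = 32.8 K.

33 K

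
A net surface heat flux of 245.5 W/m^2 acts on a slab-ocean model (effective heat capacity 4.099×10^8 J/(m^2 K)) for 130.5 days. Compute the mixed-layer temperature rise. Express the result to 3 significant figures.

6.75 K

Areal heat capacity C = 4.099×10^8 J/(m^2 K) (given).
Net heat input Q = F Δt = 245.5 × (130.5 days × 86400 s/day) = 2.77×10^9 J/m².
ΔT = Q / C = 2.77×10^9 / 4.10×10^8 = 6.75 K.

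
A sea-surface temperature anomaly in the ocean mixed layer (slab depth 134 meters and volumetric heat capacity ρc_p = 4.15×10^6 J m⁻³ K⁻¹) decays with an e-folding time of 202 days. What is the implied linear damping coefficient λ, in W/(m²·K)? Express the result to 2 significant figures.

32

Areal heat capacity C = ρc_p × D = 4.15×10^6 × 134 = 5.56×10^8 J m⁻² K⁻¹.
τ = 202 days = 1.75×10^7 s.
λ = C / τ = 5.56×10^8 / 1.75×10^7 = 31.9 W/(m²·K).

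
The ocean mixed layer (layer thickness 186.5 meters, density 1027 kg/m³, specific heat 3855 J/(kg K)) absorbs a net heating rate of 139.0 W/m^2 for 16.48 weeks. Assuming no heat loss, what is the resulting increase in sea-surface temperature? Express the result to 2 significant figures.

Areal heat capacity C = ρ c_p D = 1027 × 3855 × 186.5 = 7.38×10^8 J m⁻² K⁻¹.
Net heat input Q = F Δt = 139.0 × (16.48 weeks × 6.048×10^5 s/week) = 1.39×10^9 J/m².
ΔT = Q / C = 1.39×10^9 / 7.38×10^8 = 1.88 K.

1.9 K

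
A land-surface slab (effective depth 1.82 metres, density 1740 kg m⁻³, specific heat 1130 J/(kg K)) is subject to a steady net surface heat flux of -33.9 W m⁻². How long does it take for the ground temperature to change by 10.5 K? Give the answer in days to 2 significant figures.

13 days

Areal heat capacity C = ρ c_p D = 1740 × 1130 × 1.82 = 3.58×10^6 J m⁻² K⁻¹.
Time required: Δt = C ΔT / F = 3.58×10^6 × -10.5 / -33.9 = 1.11×10^6 s.
In days: 1.11×10^6 s / (86400 s/day) = 12.8 days.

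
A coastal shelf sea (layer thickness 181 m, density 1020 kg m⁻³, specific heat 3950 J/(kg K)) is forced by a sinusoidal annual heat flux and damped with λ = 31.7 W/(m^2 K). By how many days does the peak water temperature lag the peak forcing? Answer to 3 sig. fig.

Areal heat capacity C = ρ c_p D = 1020 × 3950 × 181 = 7.29×10^8 J/(m²·K).
ω = 2π / 3.15×10^7 s = 1.99×10^-7 s⁻¹.
Phase lag φ = arctan(Cω/λ) = arctan(145/31.7) = 1.36 rad.
Time lag = φ / ω = 1.36 / 1.99×10^-7 = 6.81×10^6 s = 78.8 days.

78.8 days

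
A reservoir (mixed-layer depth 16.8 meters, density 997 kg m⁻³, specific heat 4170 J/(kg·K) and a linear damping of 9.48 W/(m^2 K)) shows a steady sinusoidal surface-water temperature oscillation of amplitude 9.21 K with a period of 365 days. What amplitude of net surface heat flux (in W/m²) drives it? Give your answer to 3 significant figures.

Areal heat capacity C = ρ c_p D = 997 × 4170 × 16.8 = 6.98×10^7 J/(m²·K).
ω = 2π / 3.15×10^7 s = 1.99×10^-7 s⁻¹.
√((Cω)² + λ²) = √((13.9)² + 9.48²) = 16.8 W/(m²·K).
F₀ = A × √((Cω)²+λ²) = 9.21 × 16.8 = 155 W/m².

155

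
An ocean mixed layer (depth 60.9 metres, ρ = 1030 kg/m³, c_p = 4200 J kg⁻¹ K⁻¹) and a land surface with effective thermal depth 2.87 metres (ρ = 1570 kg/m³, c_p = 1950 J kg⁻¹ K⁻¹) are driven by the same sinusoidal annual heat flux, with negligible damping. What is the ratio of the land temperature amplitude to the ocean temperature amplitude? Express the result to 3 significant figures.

30.0

C_ocean = 1030 × 4200 × 60.9 = 2.63×10^8 J/(m²·K).
C_land = 1570 × 1950 × 2.87 = 8.79×10^6 J/(m²·K).
Undamped amplitude ∝ 1/C, so A_land/A_ocean = C_ocean/C_land = 30.0.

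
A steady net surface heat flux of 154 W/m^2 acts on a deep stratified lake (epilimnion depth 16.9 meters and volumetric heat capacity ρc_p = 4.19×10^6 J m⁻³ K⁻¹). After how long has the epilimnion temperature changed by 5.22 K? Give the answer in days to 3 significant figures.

27.8 days

Areal heat capacity C = ρc_p × D = 4.19×10^6 × 16.9 = 7.08×10^7 J/(m²·K).
Time required: Δt = C ΔT / F = 7.08×10^7 × 5.22 / 154 = 2.40×10^6 s.
In days: 2.40×10^6 s / (86400 s/day) = 27.8 days.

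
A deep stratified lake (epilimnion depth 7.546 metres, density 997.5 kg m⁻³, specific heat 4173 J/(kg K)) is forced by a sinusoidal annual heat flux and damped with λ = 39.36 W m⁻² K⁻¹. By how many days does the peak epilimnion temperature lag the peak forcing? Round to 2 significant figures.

Areal heat capacity C = ρ c_p D = 997.5 × 4173 × 7.546 = 3.14×10^7 J/(m²·K).
ω = 2π / 3.15×10^7 s = 1.99×10^-7 s⁻¹.
Phase lag φ = arctan(Cω/λ) = arctan(6.26/39.36) = 0.158 rad.
Time lag = φ / ω = 0.158 / 1.99×10^-7 = 7.91×10^5 s = 9.16 days.

9.2 days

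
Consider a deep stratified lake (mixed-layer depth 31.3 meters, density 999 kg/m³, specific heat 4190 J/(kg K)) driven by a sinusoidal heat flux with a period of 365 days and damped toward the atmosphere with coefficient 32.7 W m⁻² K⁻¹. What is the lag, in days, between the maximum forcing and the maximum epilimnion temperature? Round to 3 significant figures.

Areal heat capacity C = ρ c_p D = 999 × 4190 × 31.3 = 1.31×10^8 J m⁻² K⁻¹.
ω = 2π / 3.15×10^7 s = 1.99×10^-7 s⁻¹.
Phase lag φ = arctan(Cω/λ) = arctan(26.1/32.7) = 0.674 rad.
Time lag = φ / ω = 0.674 / 1.99×10^-7 = 3.38×10^6 s = 39.1 days.

39.1 days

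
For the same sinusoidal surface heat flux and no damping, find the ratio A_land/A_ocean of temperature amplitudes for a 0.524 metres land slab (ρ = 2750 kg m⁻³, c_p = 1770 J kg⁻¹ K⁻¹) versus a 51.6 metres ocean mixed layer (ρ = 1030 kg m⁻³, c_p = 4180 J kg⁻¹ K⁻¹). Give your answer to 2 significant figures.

87

C_ocean = 1030 × 4180 × 51.6 = 2.22×10^8 J/(m²·K).
C_land = 2750 × 1770 × 0.524 = 2.55×10^6 J/(m²·K).
Undamped amplitude ∝ 1/C, so A_land/A_ocean = C_ocean/C_land = 87.1.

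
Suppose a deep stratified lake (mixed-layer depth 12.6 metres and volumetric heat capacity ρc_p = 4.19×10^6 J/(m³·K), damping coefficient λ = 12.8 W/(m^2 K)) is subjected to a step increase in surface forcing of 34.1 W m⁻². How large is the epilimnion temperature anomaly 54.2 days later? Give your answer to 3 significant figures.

1.81 K

Areal heat capacity C = ρc_p × D = 4.19×10^6 × 12.6 = 5.28×10^7 J m⁻² K⁻¹.
τ = C / λ = 5.28×10^7 / 12.8 = 4.12×10^6 s.
Equilibrium anomaly ΔT_eq = F / λ = 34.1 / 12.8 = 2.66 K.
t = 54.2 days = 4.68×10^6 s, so t/τ = 1.14.
ΔT(t) = ΔT_eq (1 − e^(−t/τ)) = 2.66 × (1 − e^−1.14) = 1.81 K.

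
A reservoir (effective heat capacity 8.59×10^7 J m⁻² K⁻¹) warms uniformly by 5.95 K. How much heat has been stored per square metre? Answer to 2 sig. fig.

Areal heat capacity C = 8.59×10^7 J m⁻² K⁻¹ (given).
ΔQ = C ΔT = 8.59×10^7 × 5.95 = 5.11×10^8 J/m².

5.1×10^8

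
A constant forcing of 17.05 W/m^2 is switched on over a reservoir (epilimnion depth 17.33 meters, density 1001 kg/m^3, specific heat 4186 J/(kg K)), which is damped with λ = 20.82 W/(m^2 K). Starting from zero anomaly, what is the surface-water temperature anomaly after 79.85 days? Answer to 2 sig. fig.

0.71 K

Areal heat capacity C = ρ c_p D = 1001 × 4186 × 17.33 = 7.26×10^7 J m⁻² K⁻¹.
τ = C / λ = 7.26×10^7 / 20.82 = 3.49×10^6 s.
Equilibrium anomaly ΔT_eq = F / λ = 17.05 / 20.82 = 0.819 K.
t = 79.85 days = 6.90×10^6 s, so t/τ = 1.98.
ΔT(t) = ΔT_eq (1 − e^(−t/τ)) = 0.819 × (1 − e^−1.98) = 0.706 K.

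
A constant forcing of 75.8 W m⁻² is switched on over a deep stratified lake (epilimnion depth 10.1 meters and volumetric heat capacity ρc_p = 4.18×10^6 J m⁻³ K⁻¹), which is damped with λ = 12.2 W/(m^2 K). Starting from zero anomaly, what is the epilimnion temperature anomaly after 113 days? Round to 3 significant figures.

Areal heat capacity C = ρc_p × D = 4.18×10^6 × 10.1 = 4.22×10^7 J/(m²·K).
τ = C / λ = 4.22×10^7 / 12.2 = 3.46×10^6 s.
Equilibrium anomaly ΔT_eq = F / λ = 75.8 / 12.2 = 6.21 K.
t = 113 days = 9.76×10^6 s, so t/τ = 2.82.
ΔT(t) = ΔT_eq (1 − e^(−t/τ)) = 6.21 × (1 − e^−2.82) = 5.84 K.

5.84 K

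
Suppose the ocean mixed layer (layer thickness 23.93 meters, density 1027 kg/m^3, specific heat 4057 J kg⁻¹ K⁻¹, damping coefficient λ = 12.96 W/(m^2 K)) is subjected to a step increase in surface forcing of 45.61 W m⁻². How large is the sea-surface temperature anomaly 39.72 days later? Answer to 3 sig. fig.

1.27 K

Areal heat capacity C = ρ c_p D = 1027 × 4057 × 23.93 = 9.97×10^7 J m⁻² K⁻¹.
τ = C / λ = 9.97×10^7 / 12.96 = 7.69×10^6 s.
Equilibrium anomaly ΔT_eq = F / λ = 45.61 / 12.96 = 3.52 K.
t = 39.72 days = 3.43×10^6 s, so t/τ = 0.446.
ΔT(t) = ΔT_eq (1 − e^(−t/τ)) = 3.52 × (1 − e^−0.446) = 1.27 K.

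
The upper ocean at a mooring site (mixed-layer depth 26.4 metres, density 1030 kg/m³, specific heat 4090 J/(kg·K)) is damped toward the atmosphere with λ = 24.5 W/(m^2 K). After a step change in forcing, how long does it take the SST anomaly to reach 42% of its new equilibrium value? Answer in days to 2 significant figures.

29 days

Areal heat capacity C = ρ c_p D = 1030 × 4090 × 26.4 = 1.11×10^8 J/(m^2 K).
τ = C / λ = 1.11×10^8 / 24.5 = 4.54×10^6 s.
Fraction reached: 1 − e^(−t/τ) = 0.42 ⇒ t = −τ ln(1 − 0.42) = τ × 0.545.
t = 2.47×10^6 s = 28.6 days.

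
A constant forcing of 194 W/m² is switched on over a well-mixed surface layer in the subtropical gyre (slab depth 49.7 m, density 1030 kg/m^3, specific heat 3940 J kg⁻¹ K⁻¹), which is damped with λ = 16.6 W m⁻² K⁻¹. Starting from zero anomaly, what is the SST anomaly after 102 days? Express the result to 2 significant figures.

6.0 K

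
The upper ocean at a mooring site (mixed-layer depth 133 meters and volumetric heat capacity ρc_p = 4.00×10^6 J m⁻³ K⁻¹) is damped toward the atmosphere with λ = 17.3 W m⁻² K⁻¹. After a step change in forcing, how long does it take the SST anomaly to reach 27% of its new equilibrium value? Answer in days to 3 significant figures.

112 days

Areal heat capacity C = ρc_p × D = 4.00×10^6 × 133 = 5.32×10^8 J/(m^2 K).
τ = C / λ = 5.32×10^8 / 17.3 = 3.08×10^7 s.
Fraction reached: 1 − e^(−t/τ) = 0.27 ⇒ t = −τ ln(1 − 0.27) = τ × 0.315.
t = 9.68×10^6 s = 112 days.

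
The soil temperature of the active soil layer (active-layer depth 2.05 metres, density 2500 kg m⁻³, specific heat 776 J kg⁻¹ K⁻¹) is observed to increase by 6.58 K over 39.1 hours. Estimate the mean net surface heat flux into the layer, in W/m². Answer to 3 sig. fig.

186

Areal heat capacity C = ρ c_p D = 2500 × 776 × 2.05 = 3.98×10^6 J/(m^2 K).
Required heat per unit area: Q = C ΔT = 3.98×10^6 × 6.58 = 2.62×10^7 J/m².
Flux F = Q / Δt = 2.62×10^7 / 1.41×10^5 s = 186 W/m².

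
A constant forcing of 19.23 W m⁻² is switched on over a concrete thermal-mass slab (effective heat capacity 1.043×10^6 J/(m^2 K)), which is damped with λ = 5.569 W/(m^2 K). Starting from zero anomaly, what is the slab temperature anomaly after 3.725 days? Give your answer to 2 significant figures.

2.8 K

Areal heat capacity C = 1.043×10^6 J/(m^2 K) (given).
τ = C / λ = 1.04×10^6 / 5.569 = 1.87×10^5 s.
Equilibrium anomaly ΔT_eq = F / λ = 19.23 / 5.569 = 3.45 K.
t = 3.725 days = 3.22×10^5 s, so t/τ = 1.72.
ΔT(t) = ΔT_eq (1 − e^(−t/τ)) = 3.45 × (1 − e^−1.72) = 2.83 K.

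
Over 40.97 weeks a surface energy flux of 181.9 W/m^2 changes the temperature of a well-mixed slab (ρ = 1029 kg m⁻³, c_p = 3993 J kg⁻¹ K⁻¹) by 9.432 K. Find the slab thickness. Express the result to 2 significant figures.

120 m

Heat input Q = F Δt = 181.9 × 2.48×10^7 s = 4.51×10^9 J/m².
Required areal heat capacity C = Q / ΔT = 4.78×10^8 J/(m²·K).
Depth D = C / (ρ c_p) = 4.78×10^8 / (1029 × 3993) = 116 m.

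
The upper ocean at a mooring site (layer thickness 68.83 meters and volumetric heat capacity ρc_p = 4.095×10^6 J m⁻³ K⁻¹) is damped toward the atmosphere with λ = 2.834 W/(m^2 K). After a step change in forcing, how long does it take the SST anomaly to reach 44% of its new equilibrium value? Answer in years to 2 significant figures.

Areal heat capacity C = ρc_p × D = 4.095×10^6 × 68.83 = 2.82×10^8 J m⁻² K⁻¹.
τ = C / λ = 2.82×10^8 / 2.834 = 9.95×10^7 s.
Fraction reached: 1 − e^(−t/τ) = 0.44 ⇒ t = −τ ln(1 − 0.44) = τ × 0.580.
t = 5.77×10^7 s = 1.83 years.

1.8 years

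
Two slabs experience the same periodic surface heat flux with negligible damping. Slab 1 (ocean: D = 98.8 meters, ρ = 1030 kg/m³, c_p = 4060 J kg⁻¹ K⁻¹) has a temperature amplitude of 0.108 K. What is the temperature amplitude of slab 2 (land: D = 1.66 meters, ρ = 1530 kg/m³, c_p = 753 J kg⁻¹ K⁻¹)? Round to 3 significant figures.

23.3 K

C_ocean = 4.13×10^8 J/(m²·K); C_land = 1.91×10^6 J/(m²·K).
A ∝ 1/C ⇒ A_land = A_ocean × C_ocean/C_land = 0.108 × 216 = 23.3 K.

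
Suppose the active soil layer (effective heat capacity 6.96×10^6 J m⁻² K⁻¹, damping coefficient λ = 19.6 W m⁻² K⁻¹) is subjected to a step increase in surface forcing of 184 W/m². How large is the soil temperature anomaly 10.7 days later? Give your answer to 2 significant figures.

8.7 K

Areal heat capacity C = 6.96×10^6 J m⁻² K⁻¹ (given).
τ = C / λ = 6.96×10^6 / 19.6 = 3.55×10^5 s.
Equilibrium anomaly ΔT_eq = F / λ = 184 / 19.6 = 9.39 K.
t = 10.7 days = 9.24×10^5 s, so t/τ = 2.60.
ΔT(t) = ΔT_eq (1 − e^(−t/τ)) = 9.39 × (1 − e^−2.60) = 8.69 K.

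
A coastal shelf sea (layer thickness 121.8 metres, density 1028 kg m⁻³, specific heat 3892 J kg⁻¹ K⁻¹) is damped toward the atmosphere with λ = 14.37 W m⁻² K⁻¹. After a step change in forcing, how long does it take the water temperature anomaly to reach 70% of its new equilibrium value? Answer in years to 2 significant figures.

1.3 years

Areal heat capacity C = ρ c_p D = 1028 × 3892 × 121.8 = 4.87×10^8 J m⁻² K⁻¹.
τ = C / λ = 4.87×10^8 / 14.37 = 3.39×10^7 s.
Fraction reached: 1 − e^(−t/τ) = 0.70 ⇒ t = −τ ln(1 − 0.70) = τ × 1.20.
t = 4.08×10^7 s = 1.29 years.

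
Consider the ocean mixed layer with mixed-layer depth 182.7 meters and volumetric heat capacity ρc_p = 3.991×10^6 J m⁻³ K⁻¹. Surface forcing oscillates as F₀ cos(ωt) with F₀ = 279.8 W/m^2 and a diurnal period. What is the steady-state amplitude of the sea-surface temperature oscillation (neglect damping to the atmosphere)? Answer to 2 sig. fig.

0.0053 K

Areal heat capacity C = ρc_p × D = 3.991×10^6 × 182.7 = 7.29×10^8 J/(m^2 K).
Angular frequency ω = 2π / T = 2π / 86400 s = 7.27×10^-5 s⁻¹.
Cω = 7.29×10^8 × 7.27×10^-5 = 53000 W/(m²·K).
Amplitude A = F₀ / (Cω) = 279.8 / 53000 = 0.00528 K.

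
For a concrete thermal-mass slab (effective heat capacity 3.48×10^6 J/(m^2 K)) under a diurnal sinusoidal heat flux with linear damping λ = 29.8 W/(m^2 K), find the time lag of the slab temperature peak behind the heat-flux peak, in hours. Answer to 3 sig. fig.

Areal heat capacity C = 3.48×10^6 J/(m^2 K) (given).
ω = 2π / 86400 s = 7.27×10^-5 s⁻¹.
Phase lag φ = arctan(Cω/λ) = arctan(253/29.8) = 1.45 rad.
Time lag = φ / ω = 1.45 / 7.27×10^-5 = 20000 s = 5.55 hours.

5.55 hours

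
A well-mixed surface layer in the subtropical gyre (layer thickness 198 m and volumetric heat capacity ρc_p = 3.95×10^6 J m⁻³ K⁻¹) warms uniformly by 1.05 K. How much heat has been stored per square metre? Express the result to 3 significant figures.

8.21×10^8

Areal heat capacity C = ρc_p × D = 3.95×10^6 × 198 = 7.82×10^8 J m⁻² K⁻¹.
ΔQ = C ΔT = 7.82×10^8 × 1.05 = 8.21×10^8 J/m².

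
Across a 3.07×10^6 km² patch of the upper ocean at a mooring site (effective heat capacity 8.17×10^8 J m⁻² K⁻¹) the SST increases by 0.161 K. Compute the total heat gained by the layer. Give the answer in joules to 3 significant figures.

Areal heat capacity C = 8.17×10^8 J m⁻² K⁻¹ (given).
Heat per unit area: q = C ΔT = 8.17×10^8 × 0.161 = 1.32×10^8 J/m².
Total heat: Q = q × A = 1.32×10^8 × (3.07×10^6 × 10⁶ m²) = 4.04×10^20 J.

4.04×10^20 J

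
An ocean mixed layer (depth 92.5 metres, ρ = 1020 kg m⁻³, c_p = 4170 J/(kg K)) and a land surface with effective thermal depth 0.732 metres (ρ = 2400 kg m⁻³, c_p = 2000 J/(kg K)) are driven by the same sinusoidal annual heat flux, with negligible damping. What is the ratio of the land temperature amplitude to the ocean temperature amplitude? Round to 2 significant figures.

110

C_ocean = 1020 × 4170 × 92.5 = 3.93×10^8 J/(m²·K).
C_land = 2400 × 2000 × 0.732 = 3.51×10^6 J/(m²·K).
Undamped amplitude ∝ 1/C, so A_land/A_ocean = C_ocean/C_land = 112.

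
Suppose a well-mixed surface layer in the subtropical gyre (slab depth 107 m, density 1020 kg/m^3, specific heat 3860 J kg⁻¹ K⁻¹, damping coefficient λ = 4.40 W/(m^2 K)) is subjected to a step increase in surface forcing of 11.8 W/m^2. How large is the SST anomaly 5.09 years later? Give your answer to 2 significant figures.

2.2 K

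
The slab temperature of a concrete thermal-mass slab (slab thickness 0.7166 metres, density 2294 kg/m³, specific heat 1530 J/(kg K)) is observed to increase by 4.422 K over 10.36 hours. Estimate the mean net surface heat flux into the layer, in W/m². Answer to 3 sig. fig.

Areal heat capacity C = ρ c_p D = 2294 × 1530 × 0.7166 = 2.52×10^6 J/(m²·K).
Required heat per unit area: Q = C ΔT = 2.52×10^6 × 4.422 = 1.11×10^7 J/m².
Flux F = Q / Δt = 1.11×10^7 / 37300 s = 298 W/m².

298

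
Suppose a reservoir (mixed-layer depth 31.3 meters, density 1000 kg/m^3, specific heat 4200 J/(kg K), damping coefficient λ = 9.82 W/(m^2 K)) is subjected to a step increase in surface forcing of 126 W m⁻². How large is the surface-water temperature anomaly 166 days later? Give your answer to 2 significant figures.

Areal heat capacity C = ρ c_p D = 1000 × 4200 × 31.3 = 1.31×10^8 J m⁻² K⁻¹.
τ = C / λ = 1.31×10^8 / 9.82 = 1.34×10^7 s.
Equilibrium anomaly ΔT_eq = F / λ = 126 / 9.82 = 12.8 K.
t = 166 days = 1.43×10^7 s, so t/τ = 1.07.
ΔT(t) = ΔT_eq (1 − e^(−t/τ)) = 12.8 × (1 − e^−1.07) = 8.44 K.

8.4 K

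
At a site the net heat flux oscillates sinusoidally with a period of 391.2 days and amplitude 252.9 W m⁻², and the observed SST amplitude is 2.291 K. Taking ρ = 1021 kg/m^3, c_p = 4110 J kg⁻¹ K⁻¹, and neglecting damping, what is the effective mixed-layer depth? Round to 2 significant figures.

ω = 2π / 3.38×10^7 s = 1.86×10^-7 s⁻¹.
Required C = F₀ / (A ω) = 252.9 / (2.291 × 1.86×10^-7) = 5.94×10^8 J/(m²·K).
D = C / (ρ c_p) = 5.94×10^8 / (1021 × 4110) = 142 m.

140 m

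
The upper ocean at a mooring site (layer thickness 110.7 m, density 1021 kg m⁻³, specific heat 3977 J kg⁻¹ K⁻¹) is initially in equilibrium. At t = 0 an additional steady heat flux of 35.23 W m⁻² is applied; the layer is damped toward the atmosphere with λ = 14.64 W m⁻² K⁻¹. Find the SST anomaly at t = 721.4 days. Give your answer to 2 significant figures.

Areal heat capacity C = ρ c_p D = 1021 × 3977 × 110.7 = 4.49×10^8 J/(m²·K).
τ = C / λ = 4.49×10^8 / 14.64 = 3.07×10^7 s.
Equilibrium anomaly ΔT_eq = F / λ = 35.23 / 14.64 = 2.41 K.
t = 721.4 days = 6.23×10^7 s, so t/τ = 2.03.
ΔT(t) = ΔT_eq (1 − e^(−t/τ)) = 2.41 × (1 − e^−2.03) = 2.09 K.

2.1 K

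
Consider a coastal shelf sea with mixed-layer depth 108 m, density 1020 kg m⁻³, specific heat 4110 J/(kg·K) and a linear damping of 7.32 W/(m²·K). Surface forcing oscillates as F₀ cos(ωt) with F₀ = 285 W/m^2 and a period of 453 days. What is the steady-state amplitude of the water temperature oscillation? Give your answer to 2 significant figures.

3.9 K

Areal heat capacity C = ρ c_p D = 1020 × 4110 × 108 = 4.53×10^8 J/(m^2 K).
Angular frequency ω = 2π / T = 2π / 3.91×10^7 s = 1.61×10^-7 s⁻¹.
√((Cω)² + λ²) = √((72.7)² + 7.32²) = 73.1 W/(m²·K).
Amplitude A = F₀ / √((Cω)²+λ²) = 285 / 73.1 = 3.90 K.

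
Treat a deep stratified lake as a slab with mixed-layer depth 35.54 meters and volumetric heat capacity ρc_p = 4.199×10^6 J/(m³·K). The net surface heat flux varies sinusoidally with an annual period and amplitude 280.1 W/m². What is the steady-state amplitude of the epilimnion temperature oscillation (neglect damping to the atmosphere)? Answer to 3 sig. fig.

Areal heat capacity C = ρc_p × D = 4.199×10^6 × 35.54 = 1.49×10^8 J/(m²·K).
Angular frequency ω = 2π / T = 2π / 3.15×10^7 s = 1.99×10^-7 s⁻¹.
Cω = 1.49×10^8 × 1.99×10^-7 = 29.7 W/(m²·K).
Amplitude A = F₀ / (Cω) = 280.1 / 29.7 = 9.42 K.

9.42 K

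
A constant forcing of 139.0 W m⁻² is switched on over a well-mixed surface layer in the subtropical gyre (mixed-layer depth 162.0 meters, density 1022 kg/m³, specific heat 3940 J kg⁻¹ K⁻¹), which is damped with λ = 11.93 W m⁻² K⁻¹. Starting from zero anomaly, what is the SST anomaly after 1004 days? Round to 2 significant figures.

9.3 K

Areal heat capacity C = ρ c_p D = 1022 × 3940 × 162.0 = 6.52×10^8 J/(m^2 K).
τ = C / λ = 6.52×10^8 / 11.93 = 5.47×10^7 s.
Equilibrium anomaly ΔT_eq = F / λ = 139.0 / 11.93 = 11.7 K.
t = 1004 days = 8.67×10^7 s, so t/τ = 1.59.
ΔT(t) = ΔT_eq (1 − e^(−t/τ)) = 11.7 × (1 − e^−1.59) = 9.27 K.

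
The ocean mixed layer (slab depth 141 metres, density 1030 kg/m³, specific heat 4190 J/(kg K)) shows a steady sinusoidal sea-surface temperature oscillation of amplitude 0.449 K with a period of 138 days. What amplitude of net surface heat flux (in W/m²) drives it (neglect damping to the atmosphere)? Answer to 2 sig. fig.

140

Areal heat capacity C = ρ c_p D = 1030 × 4190 × 141 = 6.09×10^8 J m⁻² K⁻¹.
ω = 2π / 1.19×10^7 s = 5.27×10^-7 s⁻¹.
Cω = 6.09×10^8 × 5.27×10^-7 = 321 W/(m²·K).
F₀ = A × Cω = 0.449 × 321 = 144 W/m².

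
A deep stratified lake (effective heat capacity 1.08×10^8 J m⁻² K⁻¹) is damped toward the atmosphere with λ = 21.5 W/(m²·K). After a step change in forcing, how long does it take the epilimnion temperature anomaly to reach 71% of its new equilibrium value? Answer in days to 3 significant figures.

Areal heat capacity C = 1.08×10^8 J m⁻² K⁻¹ (given).
τ = C / λ = 1.08×10^8 / 21.5 = 5.02×10^6 s.
Fraction reached: 1 − e^(−t/τ) = 0.71 ⇒ t = −τ ln(1 − 0.71) = τ × 1.24.
t = 6.22×10^6 s = 72.0 days.

72.0 days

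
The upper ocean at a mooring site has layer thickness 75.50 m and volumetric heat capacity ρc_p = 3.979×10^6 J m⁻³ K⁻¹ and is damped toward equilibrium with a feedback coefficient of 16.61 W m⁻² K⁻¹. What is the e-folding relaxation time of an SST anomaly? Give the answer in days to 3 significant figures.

Areal heat capacity C = ρc_p × D = 3.979×10^6 × 75.50 = 3.00×10^8 J/(m^2 K).
Relaxation time τ = C / λ = 3.00×10^8 / 16.61 = 1.81×10^7 s.
In days: 1.81×10^7 s / (86400 s/day) = 209 days.

209 days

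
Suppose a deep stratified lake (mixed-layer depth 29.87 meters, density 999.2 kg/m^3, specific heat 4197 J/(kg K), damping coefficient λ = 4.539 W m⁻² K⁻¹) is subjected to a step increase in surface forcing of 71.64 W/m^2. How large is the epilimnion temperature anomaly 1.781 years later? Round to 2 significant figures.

14 K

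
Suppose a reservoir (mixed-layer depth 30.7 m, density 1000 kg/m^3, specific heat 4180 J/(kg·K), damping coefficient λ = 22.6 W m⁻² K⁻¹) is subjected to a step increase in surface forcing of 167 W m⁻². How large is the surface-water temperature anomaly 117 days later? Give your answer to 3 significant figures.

6.14 K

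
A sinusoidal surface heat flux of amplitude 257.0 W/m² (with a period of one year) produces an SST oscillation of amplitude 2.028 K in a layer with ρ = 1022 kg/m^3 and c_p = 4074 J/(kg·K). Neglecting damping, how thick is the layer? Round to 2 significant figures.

ω = 2π / 3.15×10^7 s = 1.99×10^-7 s⁻¹.
Required C = F₀ / (A ω) = 257.0 / (2.028 × 1.99×10^-7) = 6.36×10^8 J/(m²·K).
D = C / (ρ c_p) = 6.36×10^8 / (1022 × 4074) = 153 m.

150 m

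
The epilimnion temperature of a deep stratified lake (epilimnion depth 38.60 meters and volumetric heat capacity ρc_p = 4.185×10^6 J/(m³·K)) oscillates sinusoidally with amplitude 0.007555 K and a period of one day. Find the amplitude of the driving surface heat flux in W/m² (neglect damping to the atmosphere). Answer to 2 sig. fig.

89

Areal heat capacity C = ρc_p × D = 4.185×10^6 × 38.60 = 1.62×10^8 J/(m^2 K).
ω = 2π / 86400 s = 7.27×10^-5 s⁻¹.
Cω = 1.62×10^8 × 7.27×10^-5 = 11700 W/(m²·K).
F₀ = A × Cω = 0.007555 × 11700 = 88.8 W/m².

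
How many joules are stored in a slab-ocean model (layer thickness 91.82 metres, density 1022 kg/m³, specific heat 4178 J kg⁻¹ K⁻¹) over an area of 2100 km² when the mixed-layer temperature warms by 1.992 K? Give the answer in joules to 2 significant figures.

1.6×10^18 J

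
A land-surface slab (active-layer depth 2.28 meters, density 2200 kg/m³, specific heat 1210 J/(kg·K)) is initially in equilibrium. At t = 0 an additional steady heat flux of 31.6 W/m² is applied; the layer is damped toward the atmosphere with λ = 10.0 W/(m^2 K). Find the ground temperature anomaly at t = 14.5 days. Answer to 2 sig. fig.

Areal heat capacity C = ρ c_p D = 2200 × 1210 × 2.28 = 6.07×10^6 J/(m^2 K).
τ = C / λ = 6.07×10^6 / 10.0 = 6.07×10^5 s.
Equilibrium anomaly ΔT_eq = F / λ = 31.6 / 10.0 = 3.16 K.
t = 14.5 days = 1.25×10^6 s, so t/τ = 2.06.
ΔT(t) = ΔT_eq (1 − e^(−t/τ)) = 3.16 × (1 − e^−2.06) = 2.76 K.

2.8 K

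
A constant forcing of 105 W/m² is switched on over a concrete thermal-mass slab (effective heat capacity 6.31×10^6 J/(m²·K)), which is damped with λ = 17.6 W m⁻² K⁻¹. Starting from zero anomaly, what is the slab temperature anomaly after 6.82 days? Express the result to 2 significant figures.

4.8 K

Areal heat capacity C = 6.31×10^6 J/(m²·K) (given).
τ = C / λ = 6.31×10^6 / 17.6 = 3.59×10^5 s.
Equilibrium anomaly ΔT_eq = F / λ = 105 / 17.6 = 5.97 K.
t = 6.82 days = 5.89×10^5 s, so t/τ = 1.64.
ΔT(t) = ΔT_eq (1 − e^(−t/τ)) = 5.97 × (1 − e^−1.64) = 4.81 K.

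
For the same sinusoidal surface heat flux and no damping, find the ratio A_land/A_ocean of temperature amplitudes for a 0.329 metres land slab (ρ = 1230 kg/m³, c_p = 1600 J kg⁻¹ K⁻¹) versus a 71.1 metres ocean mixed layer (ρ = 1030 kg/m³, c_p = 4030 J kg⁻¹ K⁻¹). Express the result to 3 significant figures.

C_ocean = 1030 × 4030 × 71.1 = 2.95×10^8 J/(m²·K).
C_land = 1230 × 1600 × 0.329 = 6.47×10^5 J/(m²·K).
Undamped amplitude ∝ 1/C, so A_land/A_ocean = C_ocean/C_land = 456.

456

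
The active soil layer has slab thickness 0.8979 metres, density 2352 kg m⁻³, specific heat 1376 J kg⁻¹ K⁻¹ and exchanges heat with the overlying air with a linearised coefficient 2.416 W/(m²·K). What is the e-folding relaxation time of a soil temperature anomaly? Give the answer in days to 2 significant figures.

Areal heat capacity C = ρ c_p D = 2352 × 1376 × 0.8979 = 2.91×10^6 J/(m²·K).
Relaxation time τ = C / λ = 2.91×10^6 / 2.416 = 1.20×10^6 s.
In days: 1.20×10^6 s / (86400 s/day) = 13.9 days.

14 days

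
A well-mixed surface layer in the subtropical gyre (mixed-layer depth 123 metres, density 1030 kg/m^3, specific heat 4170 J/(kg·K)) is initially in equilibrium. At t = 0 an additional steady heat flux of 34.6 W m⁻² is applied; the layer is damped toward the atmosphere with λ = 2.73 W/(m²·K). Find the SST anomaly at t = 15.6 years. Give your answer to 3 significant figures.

11.7 K

Areal heat capacity C = ρ c_p D = 1030 × 4170 × 123 = 5.28×10^8 J m⁻² K⁻¹.
τ = C / λ = 5.28×10^8 / 2.73 = 1.94×10^8 s.
Equilibrium anomaly ΔT_eq = F / λ = 34.6 / 2.73 = 12.7 K.
t = 15.6 years = 4.92×10^8 s, so t/τ = 2.54.
ΔT(t) = ΔT_eq (1 − e^(−t/τ)) = 12.7 × (1 − e^−2.54) = 11.7 K.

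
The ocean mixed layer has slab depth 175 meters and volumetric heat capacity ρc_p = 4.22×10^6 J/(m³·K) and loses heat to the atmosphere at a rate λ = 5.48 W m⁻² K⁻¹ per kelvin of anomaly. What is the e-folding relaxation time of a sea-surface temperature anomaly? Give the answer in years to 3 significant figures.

Areal heat capacity C = ρc_p × D = 4.22×10^6 × 175 = 7.38×10^8 J/(m^2 K).
Relaxation time τ = C / λ = 7.38×10^8 / 5.48 = 1.35×10^8 s.
In years: 1.35×10^8 s / (3.156×10^7 s/year) = 4.27 years.

4.27 years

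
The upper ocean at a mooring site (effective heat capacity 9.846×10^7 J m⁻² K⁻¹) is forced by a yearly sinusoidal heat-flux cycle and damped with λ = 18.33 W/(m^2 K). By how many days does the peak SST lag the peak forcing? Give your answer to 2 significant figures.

Areal heat capacity C = 9.846×10^7 J m⁻² K⁻¹ (given).
ω = 2π / 3.15×10^7 s = 1.99×10^-7 s⁻¹.
Phase lag φ = arctan(Cω/λ) = arctan(19.6/18.33) = 0.819 rad.
Time lag = φ / ω = 0.819 / 1.99×10^-7 = 4.11×10^6 s = 47.6 days.

48 days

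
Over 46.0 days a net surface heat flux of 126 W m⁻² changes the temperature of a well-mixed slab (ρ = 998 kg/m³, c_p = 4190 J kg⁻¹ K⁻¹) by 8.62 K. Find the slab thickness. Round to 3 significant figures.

Heat input Q = F Δt = 126 × 3.97×10^6 s = 5.01×10^8 J/m².
Required areal heat capacity C = Q / ΔT = 5.81×10^7 J/(m²·K).
Depth D = C / (ρ c_p) = 5.81×10^7 / (998 × 4190) = 13.9 m.

13.9 m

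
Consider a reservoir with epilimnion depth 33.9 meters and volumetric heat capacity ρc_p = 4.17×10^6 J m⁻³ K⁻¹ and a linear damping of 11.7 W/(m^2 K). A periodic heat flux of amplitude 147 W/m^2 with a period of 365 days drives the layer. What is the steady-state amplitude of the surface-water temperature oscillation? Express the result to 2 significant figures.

4.8 K

Areal heat capacity C = ρc_p × D = 4.17×10^6 × 33.9 = 1.41×10^8 J m⁻² K⁻¹.
Angular frequency ω = 2π / T = 2π / 3.15×10^7 s = 1.99×10^-7 s⁻¹.
√((Cω)² + λ²) = √((28.2)² + 11.7²) = 30.5 W/(m²·K).
Amplitude A = F₀ / √((Cω)²+λ²) = 147 / 30.5 = 4.82 K.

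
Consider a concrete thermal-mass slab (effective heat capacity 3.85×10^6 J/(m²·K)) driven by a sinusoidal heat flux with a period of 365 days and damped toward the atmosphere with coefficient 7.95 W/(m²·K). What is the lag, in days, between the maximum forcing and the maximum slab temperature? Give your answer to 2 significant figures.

5.6 days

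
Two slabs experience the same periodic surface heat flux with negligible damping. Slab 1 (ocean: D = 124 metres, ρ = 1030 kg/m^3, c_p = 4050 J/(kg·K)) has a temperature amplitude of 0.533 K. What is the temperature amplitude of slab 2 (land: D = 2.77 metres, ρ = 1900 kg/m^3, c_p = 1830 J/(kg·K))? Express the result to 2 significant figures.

29 K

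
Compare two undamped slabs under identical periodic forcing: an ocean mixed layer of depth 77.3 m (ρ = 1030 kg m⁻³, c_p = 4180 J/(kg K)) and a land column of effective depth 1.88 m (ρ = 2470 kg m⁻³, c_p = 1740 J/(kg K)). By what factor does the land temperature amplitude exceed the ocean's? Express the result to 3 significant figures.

C_ocean = 1030 × 4180 × 77.3 = 3.33×10^8 J/(m²·K).
C_land = 2470 × 1740 × 1.88 = 8.08×10^6 J/(m²·K).
Undamped amplitude ∝ 1/C, so A_land/A_ocean = C_ocean/C_land = 41.2.

41.2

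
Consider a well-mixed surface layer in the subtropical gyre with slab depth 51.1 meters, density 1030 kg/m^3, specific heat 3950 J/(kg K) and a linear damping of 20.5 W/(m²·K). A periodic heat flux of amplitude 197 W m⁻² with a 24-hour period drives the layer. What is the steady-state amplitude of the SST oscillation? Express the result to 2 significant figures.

Areal heat capacity C = ρ c_p D = 1030 × 3950 × 51.1 = 2.08×10^8 J m⁻² K⁻¹.
Angular frequency ω = 2π / T = 2π / 86400 s = 7.27×10^-5 s⁻¹.
√((Cω)² + λ²) = √((15100)² + 20.5²) = 15100 W/(m²·K).
Amplitude A = F₀ / √((Cω)²+λ²) = 197 / 15100 = 0.0130 K.

0.013 K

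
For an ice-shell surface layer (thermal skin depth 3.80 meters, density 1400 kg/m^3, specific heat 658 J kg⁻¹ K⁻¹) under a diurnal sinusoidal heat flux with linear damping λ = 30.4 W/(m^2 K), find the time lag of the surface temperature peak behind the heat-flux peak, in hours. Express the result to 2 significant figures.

5.5 hours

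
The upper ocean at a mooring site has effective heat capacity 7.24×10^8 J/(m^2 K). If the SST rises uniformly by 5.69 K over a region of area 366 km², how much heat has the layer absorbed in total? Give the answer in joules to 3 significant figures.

1.51×10^18 J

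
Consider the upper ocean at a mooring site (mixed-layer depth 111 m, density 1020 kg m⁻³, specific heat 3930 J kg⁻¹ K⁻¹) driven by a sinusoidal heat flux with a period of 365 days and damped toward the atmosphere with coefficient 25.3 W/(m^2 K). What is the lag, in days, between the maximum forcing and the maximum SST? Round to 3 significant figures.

75.1 days

Areal heat capacity C = ρ c_p D = 1020 × 3930 × 111 = 4.45×10^8 J/(m²·K).
ω = 2π / 3.15×10^7 s = 1.99×10^-7 s⁻¹.
Phase lag φ = arctan(Cω/λ) = arctan(88.7/25.3) = 1.29 rad.
Time lag = φ / ω = 1.29 / 1.99×10^-7 = 6.49×10^6 s = 75.1 days.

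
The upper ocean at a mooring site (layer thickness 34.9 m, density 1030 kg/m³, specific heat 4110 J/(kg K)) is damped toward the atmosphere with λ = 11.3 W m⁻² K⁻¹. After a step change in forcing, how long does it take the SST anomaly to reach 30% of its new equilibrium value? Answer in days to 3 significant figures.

54.0 days

Areal heat capacity C = ρ c_p D = 1030 × 4110 × 34.9 = 1.48×10^8 J m⁻² K⁻¹.
τ = C / λ = 1.48×10^8 / 11.3 = 1.31×10^7 s.
Fraction reached: 1 − e^(−t/τ) = 0.30 ⇒ t = −τ ln(1 − 0.30) = τ × 0.357.
t = 4.66×10^6 s = 54.0 days.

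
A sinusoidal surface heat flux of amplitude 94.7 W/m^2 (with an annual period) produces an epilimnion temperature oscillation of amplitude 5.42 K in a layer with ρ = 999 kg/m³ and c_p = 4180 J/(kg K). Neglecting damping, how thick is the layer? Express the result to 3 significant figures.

21.0 m

ω = 2π / 3.15×10^7 s = 1.99×10^-7 s⁻¹.
Required C = F₀ / (A ω) = 94.7 / (5.42 × 1.99×10^-7) = 8.77×10^7 J/(m²·K).
D = C / (ρ c_p) = 8.77×10^7 / (999 × 4180) = 21.0 m.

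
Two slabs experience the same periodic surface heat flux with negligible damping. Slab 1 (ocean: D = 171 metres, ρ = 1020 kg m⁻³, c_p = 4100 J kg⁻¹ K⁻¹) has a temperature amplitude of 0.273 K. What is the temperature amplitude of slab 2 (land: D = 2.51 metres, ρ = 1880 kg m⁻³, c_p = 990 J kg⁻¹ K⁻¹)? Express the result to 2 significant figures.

42 K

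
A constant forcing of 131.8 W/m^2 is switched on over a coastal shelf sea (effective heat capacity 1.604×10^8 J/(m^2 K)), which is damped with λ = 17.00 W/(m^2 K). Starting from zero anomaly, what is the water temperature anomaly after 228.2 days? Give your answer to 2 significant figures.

6.8 K

Areal heat capacity C = 1.604×10^8 J/(m^2 K) (given).
τ = C / λ = 1.60×10^8 / 17.00 = 9.44×10^6 s.
Equilibrium anomaly ΔT_eq = F / λ = 131.8 / 17.00 = 7.75 K.
t = 228.2 days = 1.97×10^7 s, so t/τ = 2.09.
ΔT(t) = ΔT_eq (1 − e^(−t/τ)) = 7.75 × (1 − e^−2.09) = 6.79 K.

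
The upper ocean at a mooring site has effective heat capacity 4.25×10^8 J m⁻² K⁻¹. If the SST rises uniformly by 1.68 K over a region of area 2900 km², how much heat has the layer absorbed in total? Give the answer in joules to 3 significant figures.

Areal heat capacity C = 4.25×10^8 J m⁻² K⁻¹ (given).
Heat per unit area: q = C ΔT = 4.25×10^8 × 1.68 = 7.14×10^8 J/m².
Total heat: Q = q × A = 7.14×10^8 × (2900 × 10⁶ m²) = 2.07×10^18 J.

2.07×10^18 J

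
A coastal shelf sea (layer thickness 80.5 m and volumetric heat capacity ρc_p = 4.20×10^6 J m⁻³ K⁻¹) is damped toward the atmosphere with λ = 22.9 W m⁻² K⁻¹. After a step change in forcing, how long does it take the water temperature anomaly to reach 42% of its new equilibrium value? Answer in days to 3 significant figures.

Areal heat capacity C = ρc_p × D = 4.20×10^6 × 80.5 = 3.38×10^8 J/(m^2 K).
τ = C / λ = 3.38×10^8 / 22.9 = 1.48×10^7 s.
Fraction reached: 1 − e^(−t/τ) = 0.42 ⇒ t = −τ ln(1 − 0.42) = τ × 0.545.
t = 8.04×10^6 s = 93.1 days.

93.1 days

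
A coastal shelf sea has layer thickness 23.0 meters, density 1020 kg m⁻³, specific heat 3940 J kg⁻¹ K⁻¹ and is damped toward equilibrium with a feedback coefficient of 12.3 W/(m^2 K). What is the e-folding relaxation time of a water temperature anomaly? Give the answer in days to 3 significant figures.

87.0 days

Areal heat capacity C = ρ c_p D = 1020 × 3940 × 23.0 = 9.24×10^7 J m⁻² K⁻¹.
Relaxation time τ = C / λ = 9.24×10^7 / 12.3 = 7.51×10^6 s.
In days: 7.51×10^6 s / (86400 s/day) = 87.0 days.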